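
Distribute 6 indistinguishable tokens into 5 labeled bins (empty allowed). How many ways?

Stars and bars: C(n+k-1, k-1) = C(10,4).

Final answer: C(10,4) = 210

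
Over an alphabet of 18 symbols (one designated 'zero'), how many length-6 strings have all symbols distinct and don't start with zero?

First digit: 17 (nonzero). Second: 17 (not first). Third: 16, etc.
Total: 17 x 17 x 16 x 15 x 14 x 13.

Final answer: 12623520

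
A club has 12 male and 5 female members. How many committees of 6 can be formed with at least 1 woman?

Sum over valid woman counts:
C(5,1)C(12,5) = 3960
C(5,2)C(12,4) = 4950
C(5,3)C(12,3) = 2200
C(5,4)C(12,2) = 330
C(5,5)C(12,1) = 12
Total: 3960 + 4950 + 2200 + 330 + 12.

Final answer: 11452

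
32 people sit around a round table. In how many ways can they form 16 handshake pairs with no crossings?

The structures are counted by the Catalan number C_n. Here n = 32/2 = 16.
C_n = (2n)!/(n!(n+1)!), so C_{16} = 32!/(16! x 17!) = C(32,16)/17 = 601080390/17.

Final answer: C_{16} = 35357670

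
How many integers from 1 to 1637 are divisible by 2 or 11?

Multiples of 2: 818. Multiples of 11: 148. Of both (lcm=22): 74.
By inclusion-exclusion: 818 + 148 - 74.

Final answer: 892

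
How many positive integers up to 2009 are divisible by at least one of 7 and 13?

Multiples of 7: 287. Multiples of 13: 154. Of both (lcm=91): 22.
By inclusion-exclusion: 287 + 154 - 22.

Final answer: 419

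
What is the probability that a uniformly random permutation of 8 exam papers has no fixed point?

D(n) = (n-1)(D(n-1) + D(n-2)), D(0)=1, D(1)=0.
Building up: D(2)=1, D(3)=2, D(4)=9, D(5)=44, D(6)=265, D(7)=1854, D(8)=14833.
Total arrangements: 8! = 40320.
Probability = D(8)/8! = 2119/5760.

Final answer: D(8)/8! = 14833/40320 = 0.367882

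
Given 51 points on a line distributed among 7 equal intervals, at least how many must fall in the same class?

By pigeonhole with 51 objects and 7 categories: ceiling(51/7).

Final answer: 8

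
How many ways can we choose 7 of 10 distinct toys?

C(10,7) = 10!/(7! x (10-7)!).

Final answer: C(10,7) = 120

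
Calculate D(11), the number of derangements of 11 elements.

D(n) = (n-1)(D(n-1) + D(n-2)), D(0)=1, D(1)=0.
Building up: D(2)=1, D(3)=2, D(4)=9, D(5)=44, D(6)=265, D(7)=1854, D(8)=14833, D(9)=133496, D(10)=1334961.
D(11) = 10 x (D(10) + D(9)) = 10 x (1334961 + 133496).

Final answer: D(11) = 14684570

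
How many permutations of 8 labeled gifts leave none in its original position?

Use the recurrence D(n) = (n-1)(D(n-1) + D(n-2)) with D(0)=1, D(1)=0.
D(2) = 1 x (0 + 1) = 1
D(3) = 2 x (1 + 0) = 2
D(4) = 3 x (2 + 1) = 9
D(5) = 4 x (9 + 2) = 44
D(6) = 5 x (44 + 9) = 265
D(7) = 6 x (265 + 44) = 1854
D(8) = 7 x (D(7) + D(6)) = 7 x (1854 + 265)

Final answer: D(8) = 14833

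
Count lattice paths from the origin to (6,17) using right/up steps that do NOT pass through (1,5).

Total paths to (6,17): C(23,17) = 100947.
Paths through (1,5): C(6,5) x C(17,12) = 37128.
Avoiding (1,5): 100947 - 37128.

Final answer: 63819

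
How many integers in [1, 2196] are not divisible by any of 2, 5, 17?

|div by 2|=1098, |div by 5|=439, |div by 17|=129.
|div by 2&5|=219, |div by 2&17|=64, |div by 5&17|=25, |div by all|=12.
By inclusion-exclusion, divisible by at least one: 1098+439+129-219-64-25+12 = 1370.
Not divisible by any: 2196 - 1370.

Final answer: 826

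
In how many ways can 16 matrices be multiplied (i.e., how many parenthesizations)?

This is counted by the nth Catalan number C_n. Here n = 16 - 1 = 15.
Using C_0 = 1 and C_(k+1) = C_k x 2(2k+1)/(k+2), build up term by term: C_1=1, C_2=2, C_3=5, C_4=14, C_5=42, C_6=132, C_7=429, C_8=1430, C_9=4862, C_10=16796, C_11=58786, C_12=208012, C_13=742900, C_14=2674440, C_15=9694845.

Final answer: C_{15} = 9694845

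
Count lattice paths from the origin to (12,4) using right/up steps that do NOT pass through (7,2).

Total paths to (12,4): C(16,4) = 1820.
Paths through (7,2): C(9,2) x C(7,2) = 756.
Avoiding (7,2): 1820 - 756.

Final answer: 1064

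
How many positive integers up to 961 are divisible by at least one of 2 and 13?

Multiples of 2: 480. Multiples of 13: 73. Of both (lcm=26): 36.
By inclusion-exclusion: 480 + 73 - 36.

Final answer: 517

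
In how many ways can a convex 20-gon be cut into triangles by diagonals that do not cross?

This is a standard Catalan-number count: the answer is C_n. Here n = 20 - 2 = 18.
Using C_0 = 1 and C_(k+1) = C_k x 2(2k+1)/(k+2), build up term by term: C_1=1, C_2=2, C_3=5, C_4=14, C_5=42, C_6=132, C_7=429, C_8=1430, C_9=4862, C_10=16796, C_11=58786, C_12=208012, C_13=742900, C_14=2674440, C_15=9694845, C_16=35357670, C_17=129644790, C_18=477638700.

Final answer: C_{18} = 477638700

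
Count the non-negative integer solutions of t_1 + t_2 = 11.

Stars and bars with 11 stars and 1 bars:
C(11+2-1, 2-1) = C(12,1).

Final answer: C(12,1) = 12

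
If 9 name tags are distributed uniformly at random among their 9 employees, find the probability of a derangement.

Derangements satisfy D(n) = (n-1)(D(n-1) + D(n-2)), starting from D(0)=1, D(1)=0.
Building up: D(2)=1, D(3)=2, D(4)=9, D(5)=44, D(6)=265, D(7)=1854, D(8)=14833, D(9)=133496.
Total arrangements: 9! = 362880.
Probability = D(9)/9! = 16687/45360.

Final answer: D(9)/9! = 133496/362880 = 0.367879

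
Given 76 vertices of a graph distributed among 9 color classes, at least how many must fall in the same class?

By pigeonhole with 76 objects and 9 categories: ceiling(76/9).

Final answer: 9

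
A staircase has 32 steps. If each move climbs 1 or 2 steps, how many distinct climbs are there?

Let f(n) count the ways. The last step is size 1 or 2, so f(n) = f(n-1) + f(n-2) with f(1)=1, f(2)=2.
Building up term by term: f(1)=1, f(2)=2, f(3)=3, f(4)=5, f(5)=8, f(6)=13, f(7)=21, f(8)=34, f(9)=55, f(10)=89, f(11)=144, f(12)=233, f(13)=377, f(14)=610, f(15)=987, f(16)=1597, f(17)=2584, f(18)=4181, f(19)=6765, f(20)=10946, f(21)=17711, f(22)=28657, f(23)=46368, f(24)=75025, f(25)=121393, f(26)=196418, f(27)=317811, f(28)=514229, f(29)=832040, f(30)=1346269, f(31)=2178309, f(32)=3524578.

Final answer: 3524578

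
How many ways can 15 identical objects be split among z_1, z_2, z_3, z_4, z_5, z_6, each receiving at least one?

Substitute z'_i = z_i - 1 (so z'_i >= 0). Then sum z'_i = 15 - 6 = 9.
Stars and bars: C(9+6-1, 6-1) = C(14,5).

Final answer: C(14,5) = 2002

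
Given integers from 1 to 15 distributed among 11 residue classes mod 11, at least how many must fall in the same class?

By pigeonhole with 15 objects and 11 categories: ceiling(15/11).

Final answer: 2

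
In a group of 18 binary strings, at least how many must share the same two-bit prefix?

There are 4 possible values for two-bit prefix. With 18 binary strings and 4 categories, by pigeonhole: ceiling(18/4).

Final answer: 5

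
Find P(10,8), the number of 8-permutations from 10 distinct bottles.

P(10,8) = 10!/(10-8)! = 10!/2!.

Final answer: P(10,8) = 1814400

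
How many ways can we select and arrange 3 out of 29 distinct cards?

P(29,3) = 29!/(29-3)! = 29!/26!.

Final answer: P(29,3) = 21924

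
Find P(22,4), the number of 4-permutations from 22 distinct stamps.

P(22,4) = 22!/(22-4)! = 22!/18!.

Final answer: P(22,4) = 175560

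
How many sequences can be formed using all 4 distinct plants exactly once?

The number of ways to arrange 4 distinct objects is 4!.

Final answer: 4! = 24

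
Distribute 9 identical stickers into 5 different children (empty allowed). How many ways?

Stars and bars: C(n+k-1, k-1) = C(13,4).

Final answer: C(13,4) = 715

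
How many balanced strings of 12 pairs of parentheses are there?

The structures are counted by the Catalan number C_n. Here n = 12 (pairs).
C_n = C(2n,n)/(n+1), so C_{12} = C(24,12)/13 = 2704156/13.

Final answer: C_{12} = 208012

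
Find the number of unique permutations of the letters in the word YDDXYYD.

Letters (D:3, X:1, Y:3). Total letters: 7.
Permutations = 7!/(3! x 3!).

Final answer: 140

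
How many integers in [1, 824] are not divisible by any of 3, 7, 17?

|div by 3|=274, |div by 7|=117, |div by 17|=48.
|div by 3&7|=39, |div by 3&17|=16, |div by 7&17|=6, |div by all|=2.
By inclusion-exclusion, divisible by at least one: 274+117+48-39-16-6+2 = 380.
Not divisible by any: 824 - 380.

Final answer: 444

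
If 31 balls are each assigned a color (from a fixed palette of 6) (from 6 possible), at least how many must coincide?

There are 6 possible values for color (from a fixed palette of 6). With 31 balls and 6 categories, by pigeonhole: ceiling(31/6).

Final answer: 6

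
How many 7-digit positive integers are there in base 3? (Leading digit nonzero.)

Leading digit: 2 options (nonzero). Other 6 digit(s): 3 options each.
Total: 2 x 3^6.

Final answer: 1458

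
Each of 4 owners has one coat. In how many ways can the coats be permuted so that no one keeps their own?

Use the recurrence D(n) = (n-1)(D(n-1) + D(n-2)) with D(0)=1, D(1)=0.
D(2) = 1 x (0 + 1) = 1
D(3) = 2 x (1 + 0) = 2
D(4) = 3 x (D(3) + D(2)) = 3 x (2 + 1)

Final answer: D(4) = 9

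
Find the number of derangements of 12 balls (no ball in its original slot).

Derangements satisfy D(n) = (n-1)(D(n-1) + D(n-2)), starting from D(0)=1, D(1)=0.
D(2) = 1 x (0 + 1) = 1
D(3) = 2 x (1 + 0) = 2
D(4) = 3 x (2 + 1) = 9
D(5) = 4 x (9 + 2) = 44
D(6) = 5 x (44 + 9) = 265
D(7) = 6 x (265 + 44) = 1854
D(8) = 7 x (1854 + 265) = 14833
D(9) = 8 x (14833 + 1854) = 133496
D(10) = 9 x (133496 + 14833) = 1334961
D(11) = 10 x (1334961 + 133496) = 14684570
D(12) = 11 x (D(11) + D(10)) = 11 x (14684570 + 1334961)

Final answer: D(12) = 176214841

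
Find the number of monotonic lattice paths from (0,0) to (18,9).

Each path has 18 right steps and 9 up steps in some order (27 steps total).
Choose which 9 of the 27 steps are up: C(27,9).

Final answer: C(27,9) = 4686825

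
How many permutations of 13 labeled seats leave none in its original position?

Derangements satisfy D(n) = (n-1)(D(n-1) + D(n-2)), starting from D(0)=1, D(1)=0.
D(2) = 1 x (0 + 1) = 1
D(3) = 2 x (1 + 0) = 2
D(4) = 3 x (2 + 1) = 9
D(5) = 4 x (9 + 2) = 44
D(6) = 5 x (44 + 9) = 265
D(7) = 6 x (265 + 44) = 1854
D(8) = 7 x (1854 + 265) = 14833
D(9) = 8 x (14833 + 1854) = 133496
D(10) = 9 x (133496 + 14833) = 1334961
D(11) = 10 x (1334961 + 133496) = 14684570
D(12) = 11 x (14684570 + 1334961) = 176214841
D(13) = 12 x (D(12) + D(11)) = 12 x (176214841 + 14684570)

Final answer: D(13) = 2290792932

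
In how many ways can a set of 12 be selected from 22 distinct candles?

C(22,12) = 22!/(12! x 10!).

Final answer: \binom{22}{12} = 646646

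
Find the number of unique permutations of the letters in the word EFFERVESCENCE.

Letters (C:2, E:5, F:2, N:1, R:1, S:1, V:1). Total letters: 13.
Permutations = 13!/(5! x 2! x 2!).

Final answer: 12972960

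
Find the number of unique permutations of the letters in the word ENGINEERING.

Letters (E:3, G:2, I:2, N:3, R:1). Total letters: 11.
Permutations = 11!/(3! x 3! x 2! x 2!).

Final answer: 277200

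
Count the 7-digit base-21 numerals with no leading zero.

These are the integers in [21^6, 21^7), so the count is 21^7 - 21^6 = 20 x 21^6.

Final answer: 1715322420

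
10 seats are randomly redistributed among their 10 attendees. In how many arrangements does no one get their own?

Derangements satisfy D(n) = (n-1)(D(n-1) + D(n-2)), starting from D(0)=1, D(1)=0.
D(2) = 1 x (0 + 1) = 1
D(3) = 2 x (1 + 0) = 2
D(4) = 3 x (2 + 1) = 9
D(5) = 4 x (9 + 2) = 44
D(6) = 5 x (44 + 9) = 265
D(7) = 6 x (265 + 44) = 1854
D(8) = 7 x (1854 + 265) = 14833
D(9) = 8 x (14833 + 1854) = 133496
D(10) = 9 x (D(9) + D(8)) = 9 x (133496 + 14833)

Final answer: D(10) = 1334961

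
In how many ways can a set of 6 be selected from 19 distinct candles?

C(19,6) = 19!/(6! x (19-6)!).

Final answer: C(19,6) = 27132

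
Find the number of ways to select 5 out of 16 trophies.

C(16,5) = 16!/(5! x (16-5)!).

Final answer: C(16,5) = 4368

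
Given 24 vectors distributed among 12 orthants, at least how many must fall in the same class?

By pigeonhole with 24 objects and 12 categories: ceiling(24/12).

Final answer: 2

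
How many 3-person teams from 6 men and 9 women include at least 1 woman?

Sum over valid woman counts:
C(9,1)C(6,2) = 135
C(9,2)C(6,1) = 216
C(9,3)C(6,0) = 84
Total: 135 + 216 + 84.

Final answer: 435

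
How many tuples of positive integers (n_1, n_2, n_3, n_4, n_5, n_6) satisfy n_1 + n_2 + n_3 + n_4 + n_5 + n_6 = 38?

Substitute n'_i = n_i - 1 (so n'_i >= 0). Then sum n'_i = 38 - 6 = 32.
Stars and bars: C(32+6-1, 6-1) = C(37,5).

Final answer: C(37,5) = 435897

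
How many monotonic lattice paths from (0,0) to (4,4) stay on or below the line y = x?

Total monotonic paths to (4,4): C(8,4) = 70.
Reflecting each bad path at its first crossing gives a bijection with paths to (3,5): C(8,5) = 56.
Valid Dyck paths: 70 - 56.
(Check: C(8,4) - C(8,5) = C(8,4)/5, the Catalan number C_{4}.)

Final answer: C_{4} = 14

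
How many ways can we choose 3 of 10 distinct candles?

C(10,3) = 10!/(3! x 7!).

Final answer: \binom{10}{3} = 120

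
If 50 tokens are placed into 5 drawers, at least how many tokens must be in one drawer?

By the pigeonhole principle: ceiling(50/5).

Final answer: 10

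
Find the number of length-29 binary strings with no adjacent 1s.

Classify by the final bit: ...0 gives a(n-1) strings, ...01 gives a(n-2) strings. Thus a(n) = a(n-1) + a(n-2) with a(1)=2, a(2)=3.
Building up term by term: a(1)=2, a(2)=3, a(3)=5, a(4)=8, a(5)=13, a(6)=21, a(7)=34, a(8)=55, a(9)=89, a(10)=144, a(11)=233, a(12)=377, a(13)=610, a(14)=987, a(15)=1597, a(16)=2584, a(17)=4181, a(18)=6765, a(19)=10946, a(20)=17711, a(21)=28657, a(22)=46368, a(23)=75025, a(24)=121393, a(25)=196418, a(26)=317811, a(27)=514229, a(28)=832040, a(29)=1346269.

Final answer: 1346269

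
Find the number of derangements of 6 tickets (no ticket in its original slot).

Use the recurrence D(n) = (n-1)(D(n-1) + D(n-2)) with D(0)=1, D(1)=0.
D(2) = 1 x (0 + 1) = 1
D(3) = 2 x (1 + 0) = 2
D(4) = 3 x (2 + 1) = 9
D(5) = 4 x (9 + 2) = 44
D(6) = 5 x (D(5) + D(4)) = 5 x (44 + 9)

Final answer: D(6) = 265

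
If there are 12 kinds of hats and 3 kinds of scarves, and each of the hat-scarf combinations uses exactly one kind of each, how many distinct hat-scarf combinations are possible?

By the multiplication principle: 12 x 3.

Final answer: 36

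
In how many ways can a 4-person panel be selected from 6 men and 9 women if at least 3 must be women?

Sum over valid woman counts:
C(9,3)C(6,1) = 504
C(9,4)C(6,0) = 126
Total: 504 + 126.

Final answer: 630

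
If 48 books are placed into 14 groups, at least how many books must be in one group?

By the pigeonhole principle: ceiling(48/14).

Final answer: 4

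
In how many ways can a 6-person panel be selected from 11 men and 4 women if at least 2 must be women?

Sum over valid woman counts:
C(4,2)C(11,4) = 1980
C(4,3)C(11,3) = 660
C(4,4)C(11,2) = 55
Total: 1980 + 660 + 55.

Final answer: 2695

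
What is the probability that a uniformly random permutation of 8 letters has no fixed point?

Use the recurrence D(n) = (n-1)(D(n-1) + D(n-2)) with D(0)=1, D(1)=0.
Building up: D(2)=1, D(3)=2, D(4)=9, D(5)=44, D(6)=265, D(7)=1854, D(8)=14833.
Total arrangements: 8! = 40320.
Probability = D(8)/8! = 2119/5760.

Final answer: D(8)/8! = 14833/40320 = 0.367882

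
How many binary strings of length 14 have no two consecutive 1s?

A valid string ends in 0 (append to any length-(n-1) valid string) or in 01 (append to any length-(n-2) valid string), so a(n) = a(n-1) + a(n-2) with a(1)=2, a(2)=3.
Computing successive values: a(1)=2, a(2)=3, a(3)=5, a(4)=8, a(5)=13, a(6)=21, a(7)=34, a(8)=55, a(9)=89, a(10)=144, a(11)=233, a(12)=377, a(13)=610, a(14)=987.

Final answer: 987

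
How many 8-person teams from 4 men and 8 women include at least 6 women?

Sum over valid woman counts:
C(8,6)C(4,2) = 168
C(8,7)C(4,1) = 32
C(8,8)C(4,0) = 1
Total: 168 + 32 + 1.

Final answer: 201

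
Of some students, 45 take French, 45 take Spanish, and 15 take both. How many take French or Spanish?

|A union B| = |A| + |B| - |A intersect B| = 45 + 45 - 15.

Final answer: 75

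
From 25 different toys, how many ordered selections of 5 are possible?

P(25,5) = 25!/(25-5)! = 25!/20!.

Final answer: P(25,5) = 6375600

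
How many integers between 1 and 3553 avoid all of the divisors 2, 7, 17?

|div by 2|=1776, |div by 7|=507, |div by 17|=209.
|div by 2&7|=253, |div by 2&17|=104, |div by 7&17|=29, |div by all|=14.
By inclusion-exclusion, divisible by at least one: 1776+507+209-253-104-29+14 = 2120.
Not divisible by any: 3553 - 2120.

Final answer: 1433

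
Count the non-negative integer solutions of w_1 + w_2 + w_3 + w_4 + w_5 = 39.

Stars and bars with 39 stars and 4 bars:
C(39+5-1, 5-1) = C(43,4).

Final answer: C(43,4) = 123410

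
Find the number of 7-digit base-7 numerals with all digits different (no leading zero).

First digit: 6 (nonzero). Second: 6 (not first). Third: 5, etc.
Total: 6 x 6 x 5 x 4 x 3 x 2 x 1.

Final answer: 4320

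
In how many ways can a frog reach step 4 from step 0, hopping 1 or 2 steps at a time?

Let f(n) be the number of climbs. Removing the last move (1 or 2 steps) gives f(n) = f(n-1) + f(n-2); base cases f(1)=1, f(2)=2.
Building up term by term: f(1)=1, f(2)=2, f(3)=3, f(4)=5.

Final answer: 5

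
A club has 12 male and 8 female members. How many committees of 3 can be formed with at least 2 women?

Sum over valid woman counts:
C(8,2)C(12,1) = 336
C(8,3)C(12,0) = 56
Total: 336 + 56.

Final answer: 392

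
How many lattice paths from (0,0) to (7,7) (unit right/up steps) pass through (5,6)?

Paths (0,0)->(5,6): C(11,6) = 462.
Paths (5,6)->(7,7): C(3,1) = 3.
By multiplication principle: 462 x 3.

Final answer: 1386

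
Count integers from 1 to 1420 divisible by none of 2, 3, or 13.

|div by 2|=710, |div by 3|=473, |div by 13|=109.
|div by 2&3|=236, |div by 2&13|=54, |div by 3&13|=36, |div by all|=18.
By inclusion-exclusion, divisible by at least one: 710+473+109-236-54-36+18 = 984.
Not divisible by any: 1420 - 984.

Final answer: 436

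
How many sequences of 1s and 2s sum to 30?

Let f(n) be the number of climbs. Removing the last move (1 or 2 steps) gives f(n) = f(n-1) + f(n-2); base cases f(1)=1, f(2)=2.
Computing successive values: f(1)=1, f(2)=2, f(3)=3, f(4)=5, f(5)=8, f(6)=13, f(7)=21, f(8)=34, f(9)=55, f(10)=89, f(11)=144, f(12)=233, f(13)=377, f(14)=610, f(15)=987, f(16)=1597, f(17)=2584, f(18)=4181, f(19)=6765, f(20)=10946, f(21)=17711, f(22)=28657, f(23)=46368, f(24)=75025, f(25)=121393, f(26)=196418, f(27)=317811, f(28)=514229, f(29)=832040, f(30)=1346269.

Final answer: 1346269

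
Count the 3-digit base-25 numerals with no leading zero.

In base 25, the leading digit has 24 choices (1..24); each of the remaining 2 digits has 25 choices.
Total: 24 x 25^2.

Final answer: 15000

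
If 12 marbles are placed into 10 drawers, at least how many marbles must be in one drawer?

By the pigeonhole principle: ceiling(12/10).

Final answer: 2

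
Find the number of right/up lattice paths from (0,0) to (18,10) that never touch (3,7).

Total paths to (18,10): C(28,10) = 13123110.
Paths through (3,7): C(10,7) x C(18,3) = 97920.
Avoiding (3,7): 13123110 - 97920.

Final answer: 13025190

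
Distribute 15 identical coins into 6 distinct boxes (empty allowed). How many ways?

Stars and bars: C(n+k-1, k-1) = C(20,5).

Final answer: C(20,5) = 15504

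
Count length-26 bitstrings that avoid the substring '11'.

A valid string ends in 0 (append to any length-(n-1) valid string) or in 01 (append to any length-(n-2) valid string), so a(n) = a(n-1) + a(n-2) with a(1)=2, a(2)=3.
Iterating the recurrence: a(1)=2, a(2)=3, a(3)=5, a(4)=8, a(5)=13, a(6)=21, a(7)=34, a(8)=55, a(9)=89, a(10)=144, a(11)=233, a(12)=377, a(13)=610, a(14)=987, a(15)=1597, a(16)=2584, a(17)=4181, a(18)=6765, a(19)=10946, a(20)=17711, a(21)=28657, a(22)=46368, a(23)=75025, a(24)=121393, a(25)=196418, a(26)=317811.

Final answer: 317811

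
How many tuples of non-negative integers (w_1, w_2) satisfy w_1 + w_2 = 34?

Stars and bars with 34 stars and 1 bars:
C(34+2-1, 2-1) = C(35,1).

Final answer: C(35,1) = 35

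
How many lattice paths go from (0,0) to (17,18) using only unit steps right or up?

Each path has 17 right steps and 18 up steps in some order (35 steps total).
Choose which 18 of the 35 steps are up: C(35,18).

Final answer: C(35,18) = 4537567650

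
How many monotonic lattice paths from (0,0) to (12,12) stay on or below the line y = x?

Total monotonic paths to (12,12): C(24,12) = 2704156.
By the reflection principle, paths that go above the diagonal number C(24,13) = 2496144.
Valid Dyck paths: 2704156 - 2496144.
(Check: C(24,12) - C(24,13) = C(24,12)/13, the Catalan number C_{12}.)

Final answer: C_{12} = 208012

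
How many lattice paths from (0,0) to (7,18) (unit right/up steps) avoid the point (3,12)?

Total paths to (7,18): C(25,18) = 480700.
Paths through (3,12): C(15,12) x C(10,6) = 95550.
Avoiding (3,12): 480700 - 95550.

Final answer: 385150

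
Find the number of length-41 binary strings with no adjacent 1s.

A valid string ends in 0 (append to any length-(n-1) valid string) or in 01 (append to any length-(n-2) valid string), so a(n) = a(n-1) + a(n-2) with a(1)=2, a(2)=3.
Building up term by term: a(1)=2, a(2)=3, a(3)=5, a(4)=8, a(5)=13, a(6)=21, a(7)=34, a(8)=55, a(9)=89, a(10)=144, a(11)=233, a(12)=377, a(13)=610, a(14)=987, a(15)=1597, a(16)=2584, a(17)=4181, a(18)=6765, a(19)=10946, a(20)=17711, a(21)=28657, a(22)=46368, a(23)=75025, a(24)=121393, a(25)=196418, a(26)=317811, a(27)=514229, a(28)=832040, a(29)=1346269, a(30)=2178309, a(31)=3524578, a(32)=5702887, a(33)=9227465, a(34)=14930352, a(35)=24157817, a(36)=39088169, a(37)=63245986, a(38)=102334155, a(39)=165580141, a(40)=267914296, a(41)=433494437.

Final answer: 433494437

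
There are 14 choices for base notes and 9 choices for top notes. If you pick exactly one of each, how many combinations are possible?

By the multiplication principle: 14 x 9.

Final answer: 126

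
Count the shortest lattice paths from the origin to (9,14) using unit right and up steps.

Each path has 9 right steps and 14 up steps in some order (23 steps total).
Choose which 14 of the 23 steps are up: C(23,14).

Final answer: C(23,14) = 817190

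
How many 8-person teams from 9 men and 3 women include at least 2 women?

Sum over valid woman counts:
C(3,2)C(9,6) = 252
C(3,3)C(9,5) = 126
Total: 252 + 126.

Final answer: 378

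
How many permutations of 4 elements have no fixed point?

D(n) = (n-1)(D(n-1) + D(n-2)), D(0)=1, D(1)=0.
Building up: D(2)=1, D(3)=2.
D(4) = 3 x (D(3) + D(2)) = 3 x (2 + 1).

Final answer: D(4) = 9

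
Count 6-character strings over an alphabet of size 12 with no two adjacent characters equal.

Let g(n) count such strings. g(1) = 12, and each valid string of length n-1 extends in 11 ways (any symbol but the last), so g(n) = 11 g(n-1).
Total: g(6) = 12 x 11^5.

Final answer: 12 x 11^{5} = 1932612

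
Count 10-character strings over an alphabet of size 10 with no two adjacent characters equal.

First character: 10 choices. Each subsequent: 9 choices (must differ from the previous one).
Total: 10 x 9^9.

Final answer: 10 x 9^{9} = 3874204890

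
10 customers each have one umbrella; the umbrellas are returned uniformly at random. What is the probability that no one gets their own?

Use the recurrence D(n) = (n-1)(D(n-1) + D(n-2)) with D(0)=1, D(1)=0.
Building up: D(2)=1, D(3)=2, D(4)=9, D(5)=44, D(6)=265, D(7)=1854, D(8)=14833, D(9)=133496, D(10)=1334961.
Total arrangements: 10! = 3628800.
Probability = D(10)/10! = 16481/44800.

Final answer: D(10)/10! = 1334961/3628800 = 0.367879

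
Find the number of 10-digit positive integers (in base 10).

These are the integers in [10^9, 10^10), so the count is 10^10 - 10^9 = 9 x 10^9.

Final answer: 9000000000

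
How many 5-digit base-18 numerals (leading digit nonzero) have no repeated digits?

First digit: 17 (nonzero). Second: 17 (not first). Third: 16, etc.
Total: 17 x 17 x 16 x 15 x 14.

Final answer: 971040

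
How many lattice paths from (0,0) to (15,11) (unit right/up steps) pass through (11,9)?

Paths (0,0)->(11,9): C(20,9) = 167960.
Paths (11,9)->(15,11): C(6,2) = 15.
By multiplication principle: 167960 x 15.

Final answer: 2519400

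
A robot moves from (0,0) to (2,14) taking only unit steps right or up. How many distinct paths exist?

Each path has 2 right steps and 14 up steps in some order (16 steps total).
Choose which 14 of the 16 steps are up: C(16,14).

Final answer: C(16,14) = 120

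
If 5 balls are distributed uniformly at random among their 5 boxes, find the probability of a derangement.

D(n) = (n-1)(D(n-1) + D(n-2)), D(0)=1, D(1)=0.
Building up: D(2)=1, D(3)=2, D(4)=9, D(5)=44.
Total arrangements: 5! = 120.
Probability = D(5)/5! = 11/30.

Final answer: D(5)/5! = 44/120 = 0.366667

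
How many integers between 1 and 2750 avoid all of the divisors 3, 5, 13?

|div by 3|=916, |div by 5|=550, |div by 13|=211.
|div by 3&5|=183, |div by 3&13|=70, |div by 5&13|=42, |div by all|=14.
By inclusion-exclusion, divisible by at least one: 916+550+211-183-70-42+14 = 1396.
Not divisible by any: 2750 - 1396.

Final answer: 1354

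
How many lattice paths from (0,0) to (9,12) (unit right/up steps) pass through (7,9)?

Paths (0,0)->(7,9): C(16,9) = 11440.
Paths (7,9)->(9,12): C(5,3) = 10.
By multiplication principle: 11440 x 10.

Final answer: 114400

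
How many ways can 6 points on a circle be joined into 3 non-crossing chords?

This is counted by the nth Catalan number C_n. Here n = 6/2 = 3.
C_n = (2n)!/(n!(n+1)!), so C_{3} = 6!/(3! x 4!) = C(6,3)/4 = 20/4.

Final answer: C_{3} = 5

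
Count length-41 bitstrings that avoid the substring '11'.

Classify by the final bit: ...0 gives a(n-1) strings, ...01 gives a(n-2) strings. Thus a(n) = a(n-1) + a(n-2) with a(1)=2, a(2)=3.
Iterating the recurrence: a(1)=2, a(2)=3, a(3)=5, a(4)=8, a(5)=13, a(6)=21, a(7)=34, a(8)=55, a(9)=89, a(10)=144, a(11)=233, a(12)=377, a(13)=610, a(14)=987, a(15)=1597, a(16)=2584, a(17)=4181, a(18)=6765, a(19)=10946, a(20)=17711, a(21)=28657, a(22)=46368, a(23)=75025, a(24)=121393, a(25)=196418, a(26)=317811, a(27)=514229, a(28)=832040, a(29)=1346269, a(30)=2178309, a(31)=3524578, a(32)=5702887, a(33)=9227465, a(34)=14930352, a(35)=24157817, a(36)=39088169, a(37)=63245986, a(38)=102334155, a(39)=165580141, a(40)=267914296, a(41)=433494437.

Final answer: 433494437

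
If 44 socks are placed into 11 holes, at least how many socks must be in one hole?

By the pigeonhole principle: ceiling(44/11).

Final answer: 4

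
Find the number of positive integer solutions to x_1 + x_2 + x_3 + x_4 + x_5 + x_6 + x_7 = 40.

Substitute x'_i = x_i - 1 (so x'_i >= 0). Then sum x'_i = 40 - 7 = 33.
Stars and bars: C(33+7-1, 7-1) = C(39,6).

Final answer: C(39,6) = 3262623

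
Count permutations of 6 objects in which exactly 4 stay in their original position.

Choose which 4 elements are fixed: C(6,4) = 15.
Derange the remaining 2 using D(j) = (j-1)(D(j-1) + D(j-2)), D(0)=1, D(1)=0: D(2)=1.
Total: 15 x 1.

Final answer: C(6,4) D(2) = 15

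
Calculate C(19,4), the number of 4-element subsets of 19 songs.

C(19,4) = 19!/(4! x (19-4)!).

Final answer: C(19,4) = 3876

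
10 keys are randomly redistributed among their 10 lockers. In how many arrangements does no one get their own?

Derangements satisfy D(n) = (n-1)(D(n-1) + D(n-2)), starting from D(0)=1, D(1)=0.
D(2) = 1 x (0 + 1) = 1
D(3) = 2 x (1 + 0) = 2
D(4) = 3 x (2 + 1) = 9
D(5) = 4 x (9 + 2) = 44
D(6) = 5 x (44 + 9) = 265
D(7) = 6 x (265 + 44) = 1854
D(8) = 7 x (1854 + 265) = 14833
D(9) = 8 x (14833 + 1854) = 133496
D(10) = 9 x (D(9) + D(8)) = 9 x (133496 + 14833)

Final answer: D(10) = 1334961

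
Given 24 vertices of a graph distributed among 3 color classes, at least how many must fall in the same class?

By pigeonhole with 24 objects and 3 categories: ceiling(24/3).

Final answer: 8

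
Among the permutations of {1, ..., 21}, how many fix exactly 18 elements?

Choose which 18 elements are fixed: C(21,18) = 1330.
Derange the remaining 3 using D(j) = (j-1)(D(j-1) + D(j-2)), D(0)=1, D(1)=0: D(2)=1, D(3)=2.
Total: 1330 x 2.

Final answer: C(21,18) D(3) = 2660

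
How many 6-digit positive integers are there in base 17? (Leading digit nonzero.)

In base 17, the leading digit has 16 choices (1..16); each of the remaining 5 digits has 17 choices.
Total: 16 x 17^5.

Final answer: 22717712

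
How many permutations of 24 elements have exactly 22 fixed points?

Choose which 22 elements are fixed: C(24,22) = 276.
Derange the remaining 2 using D(j) = (j-1)(D(j-1) + D(j-2)), D(0)=1, D(1)=0: D(2)=1.
Total: 276 x 1.

Final answer: C(24,22) D(2) = 276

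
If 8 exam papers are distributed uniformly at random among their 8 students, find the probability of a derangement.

Use the recurrence D(n) = (n-1)(D(n-1) + D(n-2)) with D(0)=1, D(1)=0.
Building up: D(2)=1, D(3)=2, D(4)=9, D(5)=44, D(6)=265, D(7)=1854, D(8)=14833.
Total arrangements: 8! = 40320.
Probability = D(8)/8! = 2119/5760.

Final answer: D(8)/8! = 14833/40320 = 0.367882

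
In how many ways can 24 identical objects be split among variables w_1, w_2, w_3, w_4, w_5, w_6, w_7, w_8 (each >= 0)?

Stars and bars with 24 stars and 7 bars:
C(24+8-1, 8-1) = C(31,7).

Final answer: C(31,7) = 2629575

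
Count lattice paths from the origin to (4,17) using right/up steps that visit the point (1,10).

Paths (0,0)->(1,10): C(11,10) = 11.
Paths (1,10)->(4,17): C(10,7) = 120.
By multiplication principle: 11 x 120.

Final answer: 1320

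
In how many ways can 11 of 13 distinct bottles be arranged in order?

P(13,11) = 13!/(13-11)! = 13!/2!.

Final answer: P(13,11) = 3113510400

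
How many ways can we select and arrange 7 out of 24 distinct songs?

P(24,7) = 24!/(24-7)! = 24!/17!.

Final answer: P(24,7) = 1744364160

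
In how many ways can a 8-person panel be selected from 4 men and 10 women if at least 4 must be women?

Sum over valid woman counts:
C(10,4)C(4,4) = 210
C(10,5)C(4,3) = 1008
C(10,6)C(4,2) = 1260
C(10,7)C(4,1) = 480
C(10,8)C(4,0) = 45
Total: 210 + 1008 + 1260 + 480 + 45.

Final answer: 3003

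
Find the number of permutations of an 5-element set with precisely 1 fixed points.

Choose which 1 elements are fixed: C(5,1) = 5.
Derange the remaining 4 using D(j) = (j-1)(D(j-1) + D(j-2)), D(0)=1, D(1)=0: D(2)=1, D(3)=2, D(4)=9.
Total: 5 x 9.

Final answer: C(5,1) D(4) = 45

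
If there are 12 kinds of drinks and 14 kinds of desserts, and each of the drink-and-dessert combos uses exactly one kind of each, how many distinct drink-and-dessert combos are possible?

By the multiplication principle: 12 x 14.

Final answer: 168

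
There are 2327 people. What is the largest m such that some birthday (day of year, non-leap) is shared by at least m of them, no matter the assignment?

There are 365 possible values for birthday (day of year, non-leap). With 2327 people and 365 categories, by pigeonhole: ceiling(2327/365).

Final answer: 7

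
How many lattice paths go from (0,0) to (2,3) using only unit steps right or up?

Each path has 2 right steps and 3 up steps in some order (5 steps total).
Choose which 3 of the 5 steps are up: C(5,3).

Final answer: C(5,3) = 10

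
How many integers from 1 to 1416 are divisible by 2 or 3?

Multiples of 2: 708. Multiples of 3: 472. Of both (lcm=6): 236.
By inclusion-exclusion: 708 + 472 - 236.

Final answer: 944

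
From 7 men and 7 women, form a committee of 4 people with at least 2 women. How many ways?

Sum over valid woman counts:
C(7,2)C(7,2) = 441
C(7,3)C(7,1) = 245
C(7,4)C(7,0) = 35
Total: 441 + 245 + 35.

Final answer: 721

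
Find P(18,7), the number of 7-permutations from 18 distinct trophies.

P(18,7) = 18!/(18-7)! = 18!/11!.

Final answer: P(18,7) = 160392960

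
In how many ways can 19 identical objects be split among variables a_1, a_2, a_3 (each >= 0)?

Stars and bars with 19 stars and 2 bars:
C(19+3-1, 3-1) = C(21,2).

Final answer: C(21,2) = 210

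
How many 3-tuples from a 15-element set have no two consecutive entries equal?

Let g(n) count such strings. g(1) = 15, and each valid string of length n-1 extends in 14 ways (any symbol but the last), so g(n) = 14 g(n-1).
Total: g(3) = 15 x 14^2.

Final answer: 15 x 14^{2} = 2940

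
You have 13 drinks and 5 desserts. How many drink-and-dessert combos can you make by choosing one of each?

By the multiplication principle: 13 x 5.

Final answer: 65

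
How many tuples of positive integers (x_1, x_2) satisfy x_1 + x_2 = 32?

Substitute x'_i = x_i - 1 (so x'_i >= 0). Then sum x'_i = 32 - 2 = 30.
Stars and bars: C(30+2-1, 2-1) = C(31,1).

Final answer: C(31,1) = 31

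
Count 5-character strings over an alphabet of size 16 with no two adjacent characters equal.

First character: 16 choices. Each subsequent: 15 choices (must differ from the previous one).
Total: 16 x 15^4.

Final answer: 16 x 15^{4} = 810000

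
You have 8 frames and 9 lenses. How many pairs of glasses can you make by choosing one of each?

By the multiplication principle: 8 x 9.

Final answer: 72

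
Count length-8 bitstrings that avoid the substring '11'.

Classify by the final bit: ...0 gives a(n-1) strings, ...01 gives a(n-2) strings. Thus a(n) = a(n-1) + a(n-2) with a(1)=2, a(2)=3.
Iterating the recurrence: a(1)=2, a(2)=3, a(3)=5, a(4)=8, a(5)=13, a(6)=21, a(7)=34, a(8)=55.

Final answer: 55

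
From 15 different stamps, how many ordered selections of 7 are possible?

P(15,7) = 15!/(15-7)! = 15!/8!.

Final answer: P(15,7) = 32432400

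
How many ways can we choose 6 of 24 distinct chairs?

C(24,6) = 24!/(6! x 18!).

Final answer: \binom{24}{6} = 134596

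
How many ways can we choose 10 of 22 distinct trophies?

C(22,10) = 22!/(10! x 12!).

Final answer: \binom{22}{10} = 646646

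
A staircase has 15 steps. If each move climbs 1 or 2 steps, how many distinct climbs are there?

Condition on the final move: it is a 1-step (f(n-1) ways to get there) or a 2-step (f(n-2) ways), so f(n) = f(n-1) + f(n-2), with f(1)=1, f(2)=2.
Iterating the recurrence: f(1)=1, f(2)=2, f(3)=3, f(4)=5, f(5)=8, f(6)=13, f(7)=21, f(8)=34, f(9)=55, f(10)=89, f(11)=144, f(12)=233, f(13)=377, f(14)=610, f(15)=987.

Final answer: 987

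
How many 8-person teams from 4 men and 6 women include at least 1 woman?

Sum over valid woman counts:
C(6,4)C(4,4) = 15
C(6,5)C(4,3) = 24
C(6,6)C(4,2) = 6
Total: 15 + 24 + 6.

Final answer: 45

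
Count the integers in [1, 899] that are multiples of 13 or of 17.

Multiples of 13: 69. Multiples of 17: 52. Of both (lcm=221): 4.
By inclusion-exclusion: 69 + 52 - 4.

Final answer: 117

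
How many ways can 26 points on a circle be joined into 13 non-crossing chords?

This is a standard Catalan-number count: the answer is C_n. Here n = 26/2 = 13.
Using C_0 = 1 and C_(k+1) = C_k x 2(2k+1)/(k+2), build up term by term: C_1=1, C_2=2, C_3=5, C_4=14, C_5=42, C_6=132, C_7=429, C_8=1430, C_9=4862, C_10=16796, C_11=58786, C_12=208012, C_13=742900.

Final answer: C_{13} = 742900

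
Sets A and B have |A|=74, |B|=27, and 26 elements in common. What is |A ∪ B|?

|A union B| = |A| + |B| - |A intersect B| = 74 + 27 - 26.

Final answer: 75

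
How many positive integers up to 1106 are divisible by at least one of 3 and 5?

Multiples of 3: 368. Multiples of 5: 221. Of both (lcm=15): 73.
By inclusion-exclusion: 368 + 221 - 73.

Final answer: 516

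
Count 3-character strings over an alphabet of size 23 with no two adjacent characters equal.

First character: 23 choices. Each subsequent: 22 choices (must differ from the previous one).
Total: 23 x 22^2.

Final answer: 23 x 22^{2} = 11132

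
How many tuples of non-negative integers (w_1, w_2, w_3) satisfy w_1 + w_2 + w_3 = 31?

Stars and bars with 31 stars and 2 bars:
C(31+3-1, 3-1) = C(33,2).

Final answer: C(33,2) = 528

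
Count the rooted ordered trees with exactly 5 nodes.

The structures are counted by the Catalan number C_n. Here n = 5 - 1 = 4.
C_n = C(2n,n) - C(2n,n+1), so C_{4} = C(8,4) - C(8,5) = 70 - 56.

Final answer: C_{4} = 14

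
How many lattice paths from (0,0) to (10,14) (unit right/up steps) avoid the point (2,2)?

Total paths to (10,14): C(24,14) = 1961256.
Paths through (2,2): C(4,2) x C(20,12) = 755820.
Avoiding (2,2): 1961256 - 755820.

Final answer: 1205436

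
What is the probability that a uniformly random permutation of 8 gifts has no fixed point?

Use the recurrence D(n) = (n-1)(D(n-1) + D(n-2)) with D(0)=1, D(1)=0.
Building up: D(2)=1, D(3)=2, D(4)=9, D(5)=44, D(6)=265, D(7)=1854, D(8)=14833.
Total arrangements: 8! = 40320.
Probability = D(8)/8! = 2119/5760.

Final answer: D(8)/8! = 14833/40320 = 0.367882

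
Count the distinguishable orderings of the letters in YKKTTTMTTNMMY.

Letters (K:2, M:3, N:1, T:5, Y:2). Total letters: 13.
Permutations = 13!/(5! x 3! x 2! x 2!).

Final answer: 2162160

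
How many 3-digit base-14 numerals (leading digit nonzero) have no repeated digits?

The leading digit has 13 choices (anything but zero); the next has 13 (anything but the first), then 12, and so on, one fewer each time.
Total: 13 x 13 x 12.

Final answer: 2028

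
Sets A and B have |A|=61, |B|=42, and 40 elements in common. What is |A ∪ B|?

|A union B| = |A| + |B| - |A intersect B| = 61 + 42 - 40.

Final answer: 63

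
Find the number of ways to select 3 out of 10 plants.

C(10,3) = 10!/(3! x (10-3)!).

Final answer: C(10,3) = 120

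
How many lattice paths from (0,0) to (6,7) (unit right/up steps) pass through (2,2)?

Paths (0,0)->(2,2): C(4,2) = 6.
Paths (2,2)->(6,7): C(9,5) = 126.
By multiplication principle: 6 x 126.

Final answer: 756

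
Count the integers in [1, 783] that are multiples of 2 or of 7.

Multiples of 2: 391. Multiples of 7: 111. Of both (lcm=14): 55.
By inclusion-exclusion: 391 + 111 - 55.

Final answer: 447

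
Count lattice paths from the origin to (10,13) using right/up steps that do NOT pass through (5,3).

Total paths to (10,13): C(23,13) = 1144066.
Paths through (5,3): C(8,3) x C(15,10) = 168168.
Avoiding (5,3): 1144066 - 168168.

Final answer: 975898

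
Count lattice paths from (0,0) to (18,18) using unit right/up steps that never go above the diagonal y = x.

Total monotonic paths to (18,18): C(36,18) = 9075135300.
Paths that cross above y=x (reflection bijection): C(36,19) = 8597496600.
Valid Dyck paths: 9075135300 - 8597496600.
(Equivalently, C_{18} = C(36,18)/19 = 9075135300/19.)

Final answer: C_{18} = 477638700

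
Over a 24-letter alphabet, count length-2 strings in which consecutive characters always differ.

First character: 24 choices. Each subsequent: 23 choices (must differ from the previous one).
Total: 24 x 23^1.

Final answer: 24 x 23^{1} = 552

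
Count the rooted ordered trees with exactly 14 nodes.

This is a standard Catalan-number count: the answer is C_n. Here n = 14 - 1 = 13.
Using C_0 = 1 and C_(k+1) = C_k x 2(2k+1)/(k+2), build up term by term: C_1=1, C_2=2, C_3=5, C_4=14, C_5=42, C_6=132, C_7=429, C_8=1430, C_9=4862, C_10=16796, C_11=58786, C_12=208012, C_13=742900.

Final answer: C_{13} = 742900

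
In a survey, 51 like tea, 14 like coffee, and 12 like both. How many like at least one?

|A union B| = |A| + |B| - |A intersect B| = 51 + 14 - 12.

Final answer: 53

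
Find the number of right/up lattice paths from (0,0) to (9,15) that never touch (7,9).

Total paths to (9,15): C(24,15) = 1307504.
Paths through (7,9): C(16,9) x C(8,6) = 320320.
Avoiding (7,9): 1307504 - 320320.

Final answer: 987184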